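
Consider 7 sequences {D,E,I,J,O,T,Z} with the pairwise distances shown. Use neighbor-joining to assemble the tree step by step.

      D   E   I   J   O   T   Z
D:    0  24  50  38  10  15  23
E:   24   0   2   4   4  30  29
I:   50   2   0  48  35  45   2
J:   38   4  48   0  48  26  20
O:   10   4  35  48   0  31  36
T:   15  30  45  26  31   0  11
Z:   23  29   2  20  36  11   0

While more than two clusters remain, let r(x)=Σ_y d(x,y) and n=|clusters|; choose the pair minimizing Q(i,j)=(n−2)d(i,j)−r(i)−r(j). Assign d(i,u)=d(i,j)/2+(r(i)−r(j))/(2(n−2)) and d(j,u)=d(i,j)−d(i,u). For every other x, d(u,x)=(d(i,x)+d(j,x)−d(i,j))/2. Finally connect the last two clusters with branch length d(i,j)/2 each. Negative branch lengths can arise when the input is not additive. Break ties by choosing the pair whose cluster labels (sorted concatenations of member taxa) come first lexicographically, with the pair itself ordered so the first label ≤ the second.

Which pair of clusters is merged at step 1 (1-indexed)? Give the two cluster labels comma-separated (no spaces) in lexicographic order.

I,Z

iteration 1: select I,Z (d=2, Q=-293); attach at lengths (71/10, -51/10); label the merged cluster IZ
  updated: d(D,IZ)=71/2, d(E,IZ)=29/2, d(IZ,J)=33, d(IZ,O)=69/2, d(IZ,T)=27
iteration 2: select D,O (d=10, Q=-210); attach at lengths (35/8, 45/8); label the merged cluster DO
  updated: d(DO,E)=9, d(DO,IZ)=30, d(DO,J)=38, d(DO,T)=18
iteration 3: select E,J (d=4, Q=-293/2); attach at lengths (-21/4, 37/4); label the merged cluster EJ
  updated: d(DO,EJ)=43/2, d(EJ,IZ)=87/4, d(EJ,T)=26
iteration 4: select DO,T (d=18, Q=-209/2); attach at lengths (69/8, 75/8); label the merged cluster DOT
  updated: d(DOT,EJ)=59/4, d(DOT,IZ)=39/2
iteration 5: select DOT,EJ (d=59/4, Q=-56); attach at lengths (25/4, 17/2); label the merged cluster DEJOT
  updated: d(DEJOT,IZ)=53/4
iteration 6: select DEJOT,IZ (d=53/4); attach at lengths (53/8, 53/8); label the merged cluster DEIJOTZ
final tree: ((((D:35/8,O:45/8):69/8,T:75/8):25/4,(E:-21/4,J:37/4):17/2):53/8,(I:71/10,Z:-51/10):53/8)
total length: 62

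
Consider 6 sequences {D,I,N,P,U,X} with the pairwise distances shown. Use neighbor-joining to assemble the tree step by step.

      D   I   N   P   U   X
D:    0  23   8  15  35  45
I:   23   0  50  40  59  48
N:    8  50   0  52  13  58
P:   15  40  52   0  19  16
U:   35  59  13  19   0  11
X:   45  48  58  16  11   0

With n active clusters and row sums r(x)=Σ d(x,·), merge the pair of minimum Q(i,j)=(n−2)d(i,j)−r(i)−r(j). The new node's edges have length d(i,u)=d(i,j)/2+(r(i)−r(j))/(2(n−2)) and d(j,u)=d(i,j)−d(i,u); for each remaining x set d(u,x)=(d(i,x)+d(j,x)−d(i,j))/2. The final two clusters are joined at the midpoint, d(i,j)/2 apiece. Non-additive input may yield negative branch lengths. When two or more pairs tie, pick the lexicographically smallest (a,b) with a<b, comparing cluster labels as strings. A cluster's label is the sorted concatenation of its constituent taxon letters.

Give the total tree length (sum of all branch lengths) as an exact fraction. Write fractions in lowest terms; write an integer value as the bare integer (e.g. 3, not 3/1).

1. join D+N (d=8, Q=-275) ⇒ DN; edges |D|=-23/8, |N|=87/8
  updated: d(DN,I)=65/2, d(DN,P)=59/2, d(DN,U)=20, d(DN,X)=95/2
2. join DN+I (d=65/2, Q=-423/2) ⇒ DIN; edges |DN|=95/12, |I|=295/12
  updated: d(DIN,P)=37/2, d(DIN,U)=93/4, d(DIN,X)=63/2
3. join DIN+P (d=37/2, Q=-359/4) ⇒ DINP; edges |DIN|=227/16, |P|=69/16
  updated: d(DINP,U)=95/8, d(DINP,X)=29/2
4. join DINP+U (d=95/8, Q=-299/8) ⇒ DINPU; edges |DINP|=123/16, |U|=67/16
  updated: d(DINPU,X)=109/16
5. join DINPU+X (d=109/16) ⇒ DINPUX; edges |DINPU|=109/32, |X|=109/32
final tree: (((((D:-23/8,N:87/8):95/12,I:295/12):227/16,P:69/16):123/16,U:67/16):109/32,X:109/32)
total length: 1243/16

1243/16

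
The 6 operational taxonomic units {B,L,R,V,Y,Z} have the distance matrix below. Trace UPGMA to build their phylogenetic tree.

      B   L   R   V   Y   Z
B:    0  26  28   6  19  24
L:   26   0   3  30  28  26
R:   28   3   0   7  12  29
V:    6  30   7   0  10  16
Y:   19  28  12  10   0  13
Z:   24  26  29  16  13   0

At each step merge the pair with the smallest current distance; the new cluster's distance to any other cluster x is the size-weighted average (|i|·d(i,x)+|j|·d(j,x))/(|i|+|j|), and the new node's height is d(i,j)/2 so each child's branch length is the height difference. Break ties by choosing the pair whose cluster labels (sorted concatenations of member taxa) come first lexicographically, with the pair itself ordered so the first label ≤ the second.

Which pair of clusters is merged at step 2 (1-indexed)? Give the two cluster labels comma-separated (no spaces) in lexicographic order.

B,V

step 1: merge (L,R) at d=3; branch lengths L→3/2, R→3/2; new cluster LR
  updated: d(B,LR)=27, d(LR,V)=37/2, d(LR,Y)=20, d(LR,Z)=55/2
step 2: merge (B,V) at d=6; branch lengths B→3, V→3; new cluster BV
  updated: d(BV,LR)=91/4, d(BV,Y)=29/2, d(BV,Z)=20
step 3: merge (Y,Z) at d=13; branch lengths Y→13/2, Z→13/2; new cluster YZ
  updated: d(BV,YZ)=69/4, d(LR,YZ)=95/4
step 4: merge (BV,YZ) at d=69/4; branch lengths BV→45/8, YZ→17/8; new cluster BVYZ
  updated: d(BVYZ,LR)=93/4
step 5: merge (BVYZ,LR) at d=93/4; branch lengths BVYZ→3, LR→81/8; new cluster BLRVYZ
final tree: (((B:3,V:3):45/8,(Y:13/2,Z:13/2):17/8):3,(L:3/2,R:3/2):81/8)
total length: 343/8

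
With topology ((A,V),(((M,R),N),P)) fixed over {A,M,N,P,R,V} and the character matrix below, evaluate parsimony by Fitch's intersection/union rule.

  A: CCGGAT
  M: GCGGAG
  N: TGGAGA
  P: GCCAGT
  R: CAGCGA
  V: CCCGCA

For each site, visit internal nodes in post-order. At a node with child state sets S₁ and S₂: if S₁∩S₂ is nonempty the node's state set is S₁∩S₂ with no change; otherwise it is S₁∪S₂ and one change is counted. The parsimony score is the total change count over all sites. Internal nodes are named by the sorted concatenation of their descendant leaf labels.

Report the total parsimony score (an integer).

16

[col 0] AV: children A:{C}, V:{C} ∩→ {C}; cost 0
[col 0] MR: children M:{G}, R:{C} ∪→ {C,G}; cost 1
[col 0] MNR: children MR:{C,G}, N:{T} ∪→ {C,G,T}; cost 1
[col 0] MNPR: children MNR:{C,G,T}, P:{G} ∩→ {G}; cost 0
[col 0] AMNPRV: children AV:{C}, MNPR:{G} ∪→ {C,G}; cost 1
[col 1] AV: children A:{C}, V:{C} ∩→ {C}; cost 0
[col 1] MR: children M:{C}, R:{A} ∪→ {A,C}; cost 1
[col 1] MNR: children MR:{A,C}, N:{G} ∪→ {A,C,G}; cost 1
[col 1] MNPR: children MNR:{A,C,G}, P:{C} ∩→ {C}; cost 0
[col 1] AMNPRV: children AV:{C}, MNPR:{C} ∩→ {C}; cost 0
[col 2] AV: children A:{G}, V:{C} ∪→ {C,G}; cost 1
[col 2] MR: children M:{G}, R:{G} ∩→ {G}; cost 0
[col 2] MNR: children MR:{G}, N:{G} ∩→ {G}; cost 0
[col 2] MNPR: children MNR:{G}, P:{C} ∪→ {C,G}; cost 1
[col 2] AMNPRV: children AV:{C,G}, MNPR:{C,G} ∩→ {C,G}; cost 0
[col 3] AV: children A:{G}, V:{G} ∩→ {G}; cost 0
[col 3] MR: children M:{G}, R:{C} ∪→ {C,G}; cost 1
[col 3] MNR: children MR:{C,G}, N:{A} ∪→ {A,C,G}; cost 1
[col 3] MNPR: children MNR:{A,C,G}, P:{A} ∩→ {A}; cost 0
[col 3] AMNPRV: children AV:{G}, MNPR:{A} ∪→ {A,G}; cost 1
[col 4] AV: children A:{A}, V:{C} ∪→ {A,C}; cost 1
[col 4] MR: children M:{A}, R:{G} ∪→ {A,G}; cost 1
[col 4] MNR: children MR:{A,G}, N:{G} ∩→ {G}; cost 0
[col 4] MNPR: children MNR:{G}, P:{G} ∩→ {G}; cost 0
[col 4] AMNPRV: children AV:{A,C}, MNPR:{G} ∪→ {A,C,G}; cost 1
[col 5] AV: children A:{T}, V:{A} ∪→ {A,T}; cost 1
[col 5] MR: children M:{G}, R:{A} ∪→ {A,G}; cost 1
[col 5] MNR: children MR:{A,G}, N:{A} ∩→ {A}; cost 0
[col 5] MNPR: children MNR:{A}, P:{T} ∪→ {A,T}; cost 1
[col 5] AMNPRV: children AV:{A,T}, MNPR:{A,T} ∩→ {A,T}; cost 0
per-site changes: [3, 2, 2, 3, 3, 3]; total = 16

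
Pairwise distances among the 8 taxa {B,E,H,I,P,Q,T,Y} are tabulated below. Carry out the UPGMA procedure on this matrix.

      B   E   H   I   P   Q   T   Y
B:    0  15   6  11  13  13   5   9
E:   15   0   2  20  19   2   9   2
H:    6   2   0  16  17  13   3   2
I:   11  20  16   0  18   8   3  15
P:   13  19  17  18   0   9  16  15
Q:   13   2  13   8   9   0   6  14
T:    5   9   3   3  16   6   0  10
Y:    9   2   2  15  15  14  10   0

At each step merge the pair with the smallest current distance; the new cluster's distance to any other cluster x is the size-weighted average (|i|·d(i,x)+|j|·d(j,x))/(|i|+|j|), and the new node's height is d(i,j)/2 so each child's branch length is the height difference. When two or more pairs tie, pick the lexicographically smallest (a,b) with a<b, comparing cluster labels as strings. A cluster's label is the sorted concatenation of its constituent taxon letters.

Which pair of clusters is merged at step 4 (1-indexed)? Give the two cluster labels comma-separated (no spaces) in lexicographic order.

IT,Q

iteration 1: select E,H (d=2); attach at lengths (1, 1); label the merged cluster EH
  updated: d(B,EH)=21/2, d(EH,I)=18, d(EH,P)=18, d(EH,Q)=15/2, d(EH,T)=6, d(EH,Y)=2
iteration 2: select EH,Y (d=2); attach at lengths (0, 1); label the merged cluster EHY
  updated: d(B,EHY)=10, d(EHY,I)=17, d(EHY,P)=17, d(EHY,Q)=29/3, d(EHY,T)=22/3
iteration 3: select I,T (d=3); attach at lengths (3/2, 3/2); label the merged cluster IT
  updated: d(B,IT)=8, d(EHY,IT)=73/6, d(IT,P)=17, d(IT,Q)=7
iteration 4: select IT,Q (d=7); attach at lengths (2, 7/2); label the merged cluster IQT
  updated: d(B,IQT)=29/3, d(EHY,IQT)=34/3, d(IQT,P)=43/3
iteration 5: select B,IQT (d=29/3); attach at lengths (29/6, 4/3); label the merged cluster BIQT
  updated: d(BIQT,EHY)=11, d(BIQT,P)=14
iteration 6: select BIQT,EHY (d=11); attach at lengths (2/3, 9/2); label the merged cluster BEHIQTY
  updated: d(BEHIQTY,P)=107/7
iteration 7: select BEHIQTY,P (d=107/7); attach at lengths (15/7, 107/14); label the merged cluster BEHIPQTY
final tree: (((B:29/6,((I:3/2,T:3/2):2,Q:7/2):4/3):2/3,((E:1,H:1):0,Y:1):9/2):15/7,P:107/14)
total length: 685/21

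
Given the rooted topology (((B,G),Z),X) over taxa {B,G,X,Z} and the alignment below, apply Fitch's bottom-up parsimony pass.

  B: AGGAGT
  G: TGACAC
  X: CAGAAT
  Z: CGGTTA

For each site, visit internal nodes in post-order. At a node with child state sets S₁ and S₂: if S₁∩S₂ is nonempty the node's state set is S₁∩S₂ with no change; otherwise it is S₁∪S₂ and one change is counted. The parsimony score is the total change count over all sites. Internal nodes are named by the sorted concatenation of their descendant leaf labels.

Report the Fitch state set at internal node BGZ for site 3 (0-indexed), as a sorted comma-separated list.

A,C,T

site 0, node BG: B={A} ∪ G={T} → {A,T} (+1)
site 0, node BGZ: BG={A,T} ∪ Z={C} → {A,C,T} (+1)
site 0, node BGXZ: BGZ={A,C,T} ∩ X={C} → {C} (+0)
site 1, node BG: B={G} ∩ G={G} → {G} (+0)
site 1, node BGZ: BG={G} ∩ Z={G} → {G} (+0)
site 1, node BGXZ: BGZ={G} ∪ X={A} → {A,G} (+1)
site 2, node BG: B={G} ∪ G={A} → {A,G} (+1)
site 2, node BGZ: BG={A,G} ∩ Z={G} → {G} (+0)
site 2, node BGXZ: BGZ={G} ∩ X={G} → {G} (+0)
site 3, node BG: B={A} ∪ G={C} → {A,C} (+1)
site 3, node BGZ: BG={A,C} ∪ Z={T} → {A,C,T} (+1)
site 3, node BGXZ: BGZ={A,C,T} ∩ X={A} → {A} (+0)
site 4, node BG: B={G} ∪ G={A} → {A,G} (+1)
site 4, node BGZ: BG={A,G} ∪ Z={T} → {A,G,T} (+1)
site 4, node BGXZ: BGZ={A,G,T} ∩ X={A} → {A} (+0)
site 5, node BG: B={T} ∪ G={C} → {C,T} (+1)
site 5, node BGZ: BG={C,T} ∪ Z={A} → {A,C,T} (+1)
site 5, node BGXZ: BGZ={A,C,T} ∩ X={T} → {T} (+0)
per-site changes: [2, 1, 1, 2, 2, 2]; total = 10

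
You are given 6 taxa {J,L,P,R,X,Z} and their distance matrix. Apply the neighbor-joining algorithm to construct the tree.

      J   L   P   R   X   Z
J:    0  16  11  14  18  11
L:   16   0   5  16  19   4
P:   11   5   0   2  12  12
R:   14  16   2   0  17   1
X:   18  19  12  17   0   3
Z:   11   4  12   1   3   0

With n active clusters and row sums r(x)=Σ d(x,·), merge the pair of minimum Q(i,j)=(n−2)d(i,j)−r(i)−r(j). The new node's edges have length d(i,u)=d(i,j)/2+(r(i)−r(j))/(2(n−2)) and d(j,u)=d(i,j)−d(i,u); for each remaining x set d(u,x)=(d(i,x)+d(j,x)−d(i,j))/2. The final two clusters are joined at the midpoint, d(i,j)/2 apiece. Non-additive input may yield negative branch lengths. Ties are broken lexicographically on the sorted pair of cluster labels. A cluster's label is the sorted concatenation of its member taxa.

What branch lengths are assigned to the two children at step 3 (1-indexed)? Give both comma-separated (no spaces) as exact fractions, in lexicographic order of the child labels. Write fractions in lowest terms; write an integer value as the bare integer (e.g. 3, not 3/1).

69/8,23/8

iteration 1: select X,Z (d=3, Q=-88); attach at lengths (25/4, -13/4); label the merged cluster XZ
  updated: d(J,XZ)=13, d(L,XZ)=10, d(P,XZ)=21/2, d(R,XZ)=15/2
iteration 2: select P,R (d=2, Q=-62); attach at lengths (-5/6, 17/6); label the merged cluster PR
  updated: d(J,PR)=23/2, d(L,PR)=19/2, d(PR,XZ)=8
iteration 3: select J,PR (d=23/2, Q=-93/2); attach at lengths (69/8, 23/8); label the merged cluster JPR
  updated: d(JPR,L)=7, d(JPR,XZ)=19/4
iteration 4: select JPR,L (d=7, Q=-87/4); attach at lengths (7/8, 49/8); label the merged cluster JLPR
  updated: d(JLPR,XZ)=31/8
iteration 5: select JLPR,XZ (d=31/8); attach at lengths (31/16, 31/16); label the merged cluster JLPRXZ
final tree: (((J:69/8,(P:-5/6,R:17/6):23/8):7/8,L:49/8):31/16,(X:25/4,Z:-13/4):31/16)
total length: 219/8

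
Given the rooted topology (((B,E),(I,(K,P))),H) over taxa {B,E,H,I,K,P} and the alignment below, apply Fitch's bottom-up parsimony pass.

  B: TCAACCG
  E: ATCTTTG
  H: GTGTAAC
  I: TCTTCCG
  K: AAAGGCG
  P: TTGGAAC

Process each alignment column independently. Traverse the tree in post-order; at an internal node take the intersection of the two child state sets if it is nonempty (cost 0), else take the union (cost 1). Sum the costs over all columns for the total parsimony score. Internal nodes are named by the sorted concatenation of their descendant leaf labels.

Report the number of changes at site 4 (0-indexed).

4

site 0, node BE: B={T} ∪ E={A} → {A,T} (+1)
site 0, node KP: K={A} ∪ P={T} → {A,T} (+1)
site 0, node IKP: I={T} ∩ KP={A,T} → {T} (+0)
site 0, node BEIKP: BE={A,T} ∩ IKP={T} → {T} (+0)
site 0, node BEHIKP: BEIKP={T} ∪ H={G} → {G,T} (+1)
site 1, node BE: B={C} ∪ E={T} → {C,T} (+1)
site 1, node KP: K={A} ∪ P={T} → {A,T} (+1)
site 1, node IKP: I={C} ∪ KP={A,T} → {A,C,T} (+1)
site 1, node BEIKP: BE={C,T} ∩ IKP={A,C,T} → {C,T} (+0)
site 1, node BEHIKP: BEIKP={C,T} ∩ H={T} → {T} (+0)
site 2, node BE: B={A} ∪ E={C} → {A,C} (+1)
site 2, node KP: K={A} ∪ P={G} → {A,G} (+1)
site 2, node IKP: I={T} ∪ KP={A,G} → {A,G,T} (+1)
site 2, node BEIKP: BE={A,C} ∩ IKP={A,G,T} → {A} (+0)
site 2, node BEHIKP: BEIKP={A} ∪ H={G} → {A,G} (+1)
site 3, node BE: B={A} ∪ E={T} → {A,T} (+1)
site 3, node KP: K={G} ∩ P={G} → {G} (+0)
site 3, node IKP: I={T} ∪ KP={G} → {G,T} (+1)
site 3, node BEIKP: BE={A,T} ∩ IKP={G,T} → {T} (+0)
site 3, node BEHIKP: BEIKP={T} ∩ H={T} → {T} (+0)
site 4, node BE: B={C} ∪ E={T} → {C,T} (+1)
site 4, node KP: K={G} ∪ P={A} → {A,G} (+1)
site 4, node IKP: I={C} ∪ KP={A,G} → {A,C,G} (+1)
site 4, node BEIKP: BE={C,T} ∩ IKP={A,C,G} → {C} (+0)
site 4, node BEHIKP: BEIKP={C} ∪ H={A} → {A,C} (+1)
site 5, node BE: B={C} ∪ E={T} → {C,T} (+1)
site 5, node KP: K={C} ∪ P={A} → {A,C} (+1)
site 5, node IKP: I={C} ∩ KP={A,C} → {C} (+0)
site 5, node BEIKP: BE={C,T} ∩ IKP={C} → {C} (+0)
site 5, node BEHIKP: BEIKP={C} ∪ H={A} → {A,C} (+1)
site 6, node BE: B={G} ∩ E={G} → {G} (+0)
site 6, node KP: K={G} ∪ P={C} → {C,G} (+1)
site 6, node IKP: I={G} ∩ KP={C,G} → {G} (+0)
site 6, node BEIKP: BE={G} ∩ IKP={G} → {G} (+0)
site 6, node BEHIKP: BEIKP={G} ∪ H={C} → {C,G} (+1)
per-site changes: [3, 3, 4, 2, 4, 3, 2]; total = 21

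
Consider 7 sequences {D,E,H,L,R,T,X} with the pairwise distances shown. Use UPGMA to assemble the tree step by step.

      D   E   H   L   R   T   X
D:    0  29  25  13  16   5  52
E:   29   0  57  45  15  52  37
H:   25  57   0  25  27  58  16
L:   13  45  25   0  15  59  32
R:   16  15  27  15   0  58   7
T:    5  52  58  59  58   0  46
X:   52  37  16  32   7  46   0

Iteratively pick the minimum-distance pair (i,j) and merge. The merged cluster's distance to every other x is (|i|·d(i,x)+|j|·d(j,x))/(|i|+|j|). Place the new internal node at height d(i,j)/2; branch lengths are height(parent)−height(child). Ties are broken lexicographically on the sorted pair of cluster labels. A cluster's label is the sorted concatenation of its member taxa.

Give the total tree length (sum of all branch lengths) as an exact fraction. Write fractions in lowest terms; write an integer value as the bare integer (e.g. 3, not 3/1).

444/5

iteration 1: select D,T (d=5); attach at lengths (5/2, 5/2); label the merged cluster DT
  updated: d(DT,E)=81/2, d(DT,H)=83/2, d(DT,L)=36, d(DT,R)=37, d(DT,X)=49
iteration 2: select R,X (d=7); attach at lengths (7/2, 7/2); label the merged cluster RX
  updated: d(DT,RX)=43, d(E,RX)=26, d(H,RX)=43/2, d(L,RX)=47/2
iteration 3: select H,RX (d=43/2); attach at lengths (43/4, 29/4); label the merged cluster HRX
  updated: d(DT,HRX)=85/2, d(E,HRX)=109/3, d(HRX,L)=24
iteration 4: select HRX,L (d=24); attach at lengths (5/4, 12); label the merged cluster HLRX
  updated: d(DT,HLRX)=327/8, d(E,HLRX)=77/2
iteration 5: select E,HLRX (d=77/2); attach at lengths (77/4, 29/4); label the merged cluster EHLRX
  updated: d(DT,EHLRX)=204/5
iteration 6: select DT,EHLRX (d=204/5); attach at lengths (179/10, 23/20); label the merged cluster DEHLRTX
final tree: ((D:5/2,T:5/2):179/10,(E:77/4,((H:43/4,(R:7/2,X:7/2):29/4):5/4,L:12):29/4):23/20)
total length: 444/5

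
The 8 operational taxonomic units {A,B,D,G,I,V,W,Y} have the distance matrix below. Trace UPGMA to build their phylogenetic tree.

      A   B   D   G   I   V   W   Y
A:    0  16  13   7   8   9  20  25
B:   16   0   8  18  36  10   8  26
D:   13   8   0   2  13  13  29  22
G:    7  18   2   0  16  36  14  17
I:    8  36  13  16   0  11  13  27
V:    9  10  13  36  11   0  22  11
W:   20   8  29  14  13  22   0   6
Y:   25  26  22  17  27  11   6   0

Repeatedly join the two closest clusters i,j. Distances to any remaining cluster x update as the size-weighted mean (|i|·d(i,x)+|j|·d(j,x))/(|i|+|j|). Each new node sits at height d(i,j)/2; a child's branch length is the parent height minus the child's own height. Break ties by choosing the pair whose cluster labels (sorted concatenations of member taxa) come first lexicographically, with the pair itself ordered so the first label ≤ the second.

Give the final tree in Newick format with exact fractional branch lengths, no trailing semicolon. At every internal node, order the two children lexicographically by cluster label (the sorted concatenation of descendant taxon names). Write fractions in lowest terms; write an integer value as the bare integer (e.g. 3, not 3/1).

step 1: merge (D,G) at d=2; branch lengths D→1, G→1; new cluster DG
  updated: d(A,DG)=10, d(B,DG)=13, d(DG,I)=29/2, d(DG,V)=49/2, d(DG,W)=43/2, d(DG,Y)=39/2
step 2: merge (W,Y) at d=6; branch lengths W→3, Y→3; new cluster WY
  updated: d(A,WY)=45/2, d(B,WY)=17, d(DG,WY)=41/2, d(I,WY)=20, d(V,WY)=33/2
step 3: merge (A,I) at d=8; branch lengths A→4, I→4; new cluster AI
  updated: d(AI,B)=26, d(AI,DG)=49/4, d(AI,V)=10, d(AI,WY)=85/4
step 4: merge (AI,V) at d=10; branch lengths AI→1, V→5; new cluster AIV
  updated: d(AIV,B)=62/3, d(AIV,DG)=49/3, d(AIV,WY)=59/3
step 5: merge (B,DG) at d=13; branch lengths B→13/2, DG→11/2; new cluster BDG
  updated: d(AIV,BDG)=160/9, d(BDG,WY)=58/3
step 6: merge (AIV,BDG) at d=160/9; branch lengths AIV→35/9, BDG→43/18; new cluster ABDGIV
  updated: d(ABDGIV,WY)=39/2
step 7: merge (ABDGIV,WY) at d=39/2; branch lengths ABDGIV→31/36, WY→27/4; new cluster ABDGIVWY
final tree: ((((A:4,I:4):1,V:5):35/9,(B:13/2,(D:1,G:1):11/2):43/18):31/36,(W:3,Y:3):27/4)
total length: 431/9

((((A:4,I:4):1,V:5):35/9,(B:13/2,(D:1,G:1):11/2):43/18):31/36,(W:3,Y:3):27/4)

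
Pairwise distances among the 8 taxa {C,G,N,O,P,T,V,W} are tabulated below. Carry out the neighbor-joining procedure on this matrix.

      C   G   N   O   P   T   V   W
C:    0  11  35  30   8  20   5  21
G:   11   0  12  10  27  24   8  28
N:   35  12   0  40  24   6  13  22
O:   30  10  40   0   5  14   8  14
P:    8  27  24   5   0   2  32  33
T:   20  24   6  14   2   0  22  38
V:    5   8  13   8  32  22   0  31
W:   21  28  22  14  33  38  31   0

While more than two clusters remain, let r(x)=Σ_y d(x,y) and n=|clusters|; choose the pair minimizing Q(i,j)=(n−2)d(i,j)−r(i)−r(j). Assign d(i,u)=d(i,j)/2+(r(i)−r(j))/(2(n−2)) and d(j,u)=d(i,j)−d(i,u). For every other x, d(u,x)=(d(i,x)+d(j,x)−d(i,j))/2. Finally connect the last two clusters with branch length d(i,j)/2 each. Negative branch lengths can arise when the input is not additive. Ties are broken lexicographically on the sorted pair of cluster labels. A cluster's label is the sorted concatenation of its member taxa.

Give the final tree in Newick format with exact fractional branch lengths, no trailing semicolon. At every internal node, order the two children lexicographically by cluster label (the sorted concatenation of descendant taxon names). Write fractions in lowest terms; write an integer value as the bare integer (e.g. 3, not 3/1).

((((C:19/4,V:1/4):4,G:3):5/2,(N:31/4,(P:17/12,T:7/12):25/4):23/4):13/4,(O:3,W:11):13/4)

iteration 1: select P,T (d=2, Q=-245); attach at lengths (17/12, 7/12); label the merged cluster PT
  updated: d(C,PT)=13, d(G,PT)=49/2, d(N,PT)=14, d(O,PT)=17/2, d(PT,V)=26, d(PT,W)=69/2
iteration 2: select O,W (d=14, Q=-191); attach at lengths (3, 11); label the merged cluster OW
  updated: d(C,OW)=37/2, d(G,OW)=12, d(N,OW)=24, d(OW,PT)=29/2, d(OW,V)=25/2
iteration 3: select N,PT (d=14, Q=-134); attach at lengths (31/4, 25/4); label the merged cluster NPT
  updated: d(C,NPT)=17, d(G,NPT)=45/4, d(NPT,OW)=49/4, d(NPT,V)=25/2
iteration 4: select C,V (d=5, Q=-149/2); attach at lengths (19/4, 1/4); label the merged cluster CV
  updated: d(CV,G)=7, d(CV,NPT)=49/4, d(CV,OW)=13
iteration 5: select CV,G (d=7, Q=-97/2); attach at lengths (4, 3); label the merged cluster CGV
  updated: d(CGV,NPT)=33/4, d(CGV,OW)=9
iteration 6: select CGV,NPT (d=33/4, Q=-59/2); attach at lengths (5/2, 23/4); label the merged cluster CGNPTV
  updated: d(CGNPTV,OW)=13/2
iteration 7: select CGNPTV,OW (d=13/2); attach at lengths (13/4, 13/4); label the merged cluster CGNOPTVW
final tree: ((((C:19/4,V:1/4):4,G:3):5/2,(N:31/4,(P:17/12,T:7/12):25/4):23/4):13/4,(O:3,W:11):13/4)
total length: 227/4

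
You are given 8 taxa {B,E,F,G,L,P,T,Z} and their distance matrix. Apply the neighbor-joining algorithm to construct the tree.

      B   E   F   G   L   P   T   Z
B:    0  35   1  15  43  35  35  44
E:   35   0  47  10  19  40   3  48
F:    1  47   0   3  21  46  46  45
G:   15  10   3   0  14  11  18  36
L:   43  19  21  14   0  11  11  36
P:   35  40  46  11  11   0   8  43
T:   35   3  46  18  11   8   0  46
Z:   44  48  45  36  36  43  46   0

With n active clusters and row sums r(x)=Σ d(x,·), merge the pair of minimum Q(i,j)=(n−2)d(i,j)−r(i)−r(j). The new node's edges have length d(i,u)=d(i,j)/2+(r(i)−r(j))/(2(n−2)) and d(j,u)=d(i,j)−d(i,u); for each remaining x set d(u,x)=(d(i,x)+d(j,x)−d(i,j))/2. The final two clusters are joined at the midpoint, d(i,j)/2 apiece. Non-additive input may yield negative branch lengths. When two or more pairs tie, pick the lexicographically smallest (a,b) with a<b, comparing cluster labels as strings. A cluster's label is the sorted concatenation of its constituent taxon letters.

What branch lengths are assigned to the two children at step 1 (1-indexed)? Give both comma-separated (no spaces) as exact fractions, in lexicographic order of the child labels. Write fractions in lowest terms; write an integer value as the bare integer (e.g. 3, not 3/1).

step 1: merge (B,F) at d=1, Q=-411; branch lengths B→5/12, F→7/12; new cluster BF
  updated: d(BF,E)=81/2, d(BF,G)=17/2, d(BF,L)=63/2, d(BF,P)=40, d(BF,T)=40, d(BF,Z)=44
step 2: merge (E,T) at d=3, Q=-543/2; branch lengths E→99/20, T→-39/20; new cluster ET
  updated: d(BF,ET)=155/4, d(ET,G)=25/2, d(ET,L)=27/2, d(ET,P)=45/2, d(ET,Z)=91/2
step 3: merge (BF,G) at d=17/2, Q=-843/4; branch lengths BF→459/32, G→-187/32; new cluster BFG
  updated: d(BFG,ET)=171/8, d(BFG,L)=37/2, d(BFG,P)=85/4, d(BFG,Z)=143/4
step 4: merge (BFG,Z) at d=143/4, Q=-1199/8; branch lengths BFG→117/16, Z→455/16; new cluster BFGZ
  updated: d(BFGZ,ET)=249/16, d(BFGZ,L)=75/8, d(BFGZ,P)=57/4
step 5: merge (BFGZ,ET) at d=249/16, Q=-477/8; branch lengths BFGZ→75/16, ET→87/8; new cluster BEFGTZ
  updated: d(BEFGTZ,L)=117/32, d(BEFGTZ,P)=339/32
step 6: merge (BEFGTZ,L) at d=117/32, Q=-101/4; branch lengths BEFGTZ→13/8, L→65/32; new cluster BEFGLTZ
  updated: d(BEFGLTZ,P)=287/32
step 7: merge (BEFGLTZ,P) at d=287/32; branch lengths BEFGLTZ→287/64, P→287/64; new cluster BEFGLPTZ
final tree: ((((((B:5/12,F:7/12):459/32,G:-187/32):117/16,Z:455/16):75/16,(E:99/20,T:-39/20):87/8):13/8,L:65/32):287/64,P:287/64)
total length: 1223/16

5/12,7/12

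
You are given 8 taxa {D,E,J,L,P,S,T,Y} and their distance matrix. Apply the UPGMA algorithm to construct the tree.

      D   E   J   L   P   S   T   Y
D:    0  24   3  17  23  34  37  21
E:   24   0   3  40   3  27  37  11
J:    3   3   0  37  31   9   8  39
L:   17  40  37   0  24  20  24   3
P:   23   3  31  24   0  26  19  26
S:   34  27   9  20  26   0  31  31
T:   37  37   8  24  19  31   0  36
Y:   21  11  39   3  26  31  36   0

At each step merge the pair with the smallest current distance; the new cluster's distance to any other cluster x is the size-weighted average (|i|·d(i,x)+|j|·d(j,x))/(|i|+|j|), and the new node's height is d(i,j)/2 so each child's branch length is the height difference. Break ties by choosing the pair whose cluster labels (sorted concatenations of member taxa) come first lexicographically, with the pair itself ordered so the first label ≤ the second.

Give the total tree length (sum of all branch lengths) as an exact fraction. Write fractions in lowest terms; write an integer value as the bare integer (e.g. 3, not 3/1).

8039/120

1. join D+J (d=3) ⇒ DJ; edges |D|=3/2, |J|=3/2
  updated: d(DJ,E)=27/2, d(DJ,L)=27, d(DJ,P)=27, d(DJ,S)=43/2, d(DJ,T)=45/2, d(DJ,Y)=30
2. join E+P (d=3) ⇒ EP; edges |E|=3/2, |P|=3/2
  updated: d(DJ,EP)=81/4, d(EP,L)=32, d(EP,S)=53/2, d(EP,T)=28, d(EP,Y)=37/2
3. join L+Y (d=3) ⇒ LY; edges |L|=3/2, |Y|=3/2
  updated: d(DJ,LY)=57/2, d(EP,LY)=101/4, d(LY,S)=51/2, d(LY,T)=30
4. join DJ+EP (d=81/4) ⇒ DEJP; edges |DJ|=69/8, |EP|=69/8
  updated: d(DEJP,LY)=215/8, d(DEJP,S)=24, d(DEJP,T)=101/4
5. join DEJP+S (d=24) ⇒ DEJPS; edges |DEJP|=15/8, |S|=12
  updated: d(DEJPS,LY)=133/5, d(DEJPS,T)=132/5
6. join DEJPS+T (d=132/5) ⇒ DEJPST; edges |DEJPS|=6/5, |T|=66/5
  updated: d(DEJPST,LY)=163/6
7. join DEJPST+LY (d=163/6) ⇒ DEJLPSTY; edges |DEJPST|=23/60, |LY|=145/12
final tree: (((((D:3/2,J:3/2):69/8,(E:3/2,P:3/2):69/8):15/8,S:12):6/5,T:66/5):23/60,(L:3/2,Y:3/2):145/12)
total length: 8039/120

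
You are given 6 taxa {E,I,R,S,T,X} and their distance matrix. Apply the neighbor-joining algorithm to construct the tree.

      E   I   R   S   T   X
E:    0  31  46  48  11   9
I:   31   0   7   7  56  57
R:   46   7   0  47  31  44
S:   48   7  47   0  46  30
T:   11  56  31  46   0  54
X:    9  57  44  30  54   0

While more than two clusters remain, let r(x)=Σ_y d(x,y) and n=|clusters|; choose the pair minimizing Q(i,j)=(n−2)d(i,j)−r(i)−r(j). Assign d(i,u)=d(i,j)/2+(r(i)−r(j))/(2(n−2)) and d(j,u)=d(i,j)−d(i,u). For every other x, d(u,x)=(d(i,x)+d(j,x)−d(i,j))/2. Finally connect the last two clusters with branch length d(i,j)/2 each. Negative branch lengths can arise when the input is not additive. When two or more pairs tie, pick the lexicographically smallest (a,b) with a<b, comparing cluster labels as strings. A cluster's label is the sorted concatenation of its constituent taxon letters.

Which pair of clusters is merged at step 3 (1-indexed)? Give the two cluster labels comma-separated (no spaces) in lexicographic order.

EX,T

iteration 1: select I,S (d=7, Q=-308); attach at lengths (1, 6); label the merged cluster IS
  updated: d(E,IS)=36, d(IS,R)=47/2, d(IS,T)=95/2, d(IS,X)=40
iteration 2: select E,X (d=9, Q=-222); attach at lengths (-3, 12); label the merged cluster EX
  updated: d(EX,IS)=67/2, d(EX,R)=81/2, d(EX,T)=28
iteration 3: select EX,T (d=28, Q=-305/2); attach at lengths (103/8, 121/8); label the merged cluster ETX
  updated: d(ETX,IS)=53/2, d(ETX,R)=87/4
iteration 4: select ETX,IS (d=53/2, Q=-287/4); attach at lengths (99/8, 113/8); label the merged cluster EISTX
  updated: d(EISTX,R)=75/8
iteration 5: select EISTX,R (d=75/8); attach at lengths (75/16, 75/16); label the merged cluster EIRSTX
final tree: ((((E:-3,X:12):103/8,T:121/8):99/8,(I:1,S:6):113/8):75/16,R:75/16)
total length: 639/8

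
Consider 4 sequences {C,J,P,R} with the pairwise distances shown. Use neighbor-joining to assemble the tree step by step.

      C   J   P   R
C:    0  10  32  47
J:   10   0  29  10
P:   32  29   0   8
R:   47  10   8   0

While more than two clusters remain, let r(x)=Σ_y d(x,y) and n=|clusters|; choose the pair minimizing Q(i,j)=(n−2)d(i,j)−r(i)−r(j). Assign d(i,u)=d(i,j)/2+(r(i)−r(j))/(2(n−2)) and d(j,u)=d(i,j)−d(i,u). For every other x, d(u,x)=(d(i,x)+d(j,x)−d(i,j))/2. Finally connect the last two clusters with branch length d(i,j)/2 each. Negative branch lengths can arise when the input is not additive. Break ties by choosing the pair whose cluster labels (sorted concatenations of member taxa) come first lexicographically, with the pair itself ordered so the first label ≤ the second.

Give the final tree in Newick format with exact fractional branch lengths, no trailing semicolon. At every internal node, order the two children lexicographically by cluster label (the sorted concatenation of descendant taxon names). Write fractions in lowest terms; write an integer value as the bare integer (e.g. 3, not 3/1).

1. join C+J (d=10, Q=-118) ⇒ CJ; edges |C|=15, |J|=-5
  updated: d(CJ,P)=51/2, d(CJ,R)=47/2
2. join CJ+P (d=51/2, Q=-57) ⇒ CJP; edges |CJ|=41/2, |P|=5
  updated: d(CJP,R)=3
3. join CJP+R (d=3) ⇒ CJPR; edges |CJP|=3/2, |R|=3/2
final tree: (((C:15,J:-5):41/2,P:5):3/2,R:3/2)
total length: 77/2

(((C:15,J:-5):41/2,P:5):3/2,R:3/2)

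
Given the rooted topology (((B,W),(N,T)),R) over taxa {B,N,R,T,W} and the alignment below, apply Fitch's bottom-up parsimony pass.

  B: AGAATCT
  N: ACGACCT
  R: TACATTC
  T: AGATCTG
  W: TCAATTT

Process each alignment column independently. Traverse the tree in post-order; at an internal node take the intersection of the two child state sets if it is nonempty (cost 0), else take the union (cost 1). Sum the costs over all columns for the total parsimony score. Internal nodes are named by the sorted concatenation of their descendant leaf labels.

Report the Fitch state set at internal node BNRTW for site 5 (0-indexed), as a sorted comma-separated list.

[col 0] BW: children B:{A}, W:{T} ∪→ {A,T}; cost 1
[col 0] NT: children N:{A}, T:{A} ∩→ {A}; cost 0
[col 0] BNTW: children BW:{A,T}, NT:{A} ∩→ {A}; cost 0
[col 0] BNRTW: children BNTW:{A}, R:{T} ∪→ {A,T}; cost 1
[col 1] BW: children B:{G}, W:{C} ∪→ {C,G}; cost 1
[col 1] NT: children N:{C}, T:{G} ∪→ {C,G}; cost 1
[col 1] BNTW: children BW:{C,G}, NT:{C,G} ∩→ {C,G}; cost 0
[col 1] BNRTW: children BNTW:{C,G}, R:{A} ∪→ {A,C,G}; cost 1
[col 2] BW: children B:{A}, W:{A} ∩→ {A}; cost 0
[col 2] NT: children N:{G}, T:{A} ∪→ {A,G}; cost 1
[col 2] BNTW: children BW:{A}, NT:{A,G} ∩→ {A}; cost 0
[col 2] BNRTW: children BNTW:{A}, R:{C} ∪→ {A,C}; cost 1
[col 3] BW: children B:{A}, W:{A} ∩→ {A}; cost 0
[col 3] NT: children N:{A}, T:{T} ∪→ {A,T}; cost 1
[col 3] BNTW: children BW:{A}, NT:{A,T} ∩→ {A}; cost 0
[col 3] BNRTW: children BNTW:{A}, R:{A} ∩→ {A}; cost 0
[col 4] BW: children B:{T}, W:{T} ∩→ {T}; cost 0
[col 4] NT: children N:{C}, T:{C} ∩→ {C}; cost 0
[col 4] BNTW: children BW:{T}, NT:{C} ∪→ {C,T}; cost 1
[col 4] BNRTW: children BNTW:{C,T}, R:{T} ∩→ {T}; cost 0
[col 5] BW: children B:{C}, W:{T} ∪→ {C,T}; cost 1
[col 5] NT: children N:{C}, T:{T} ∪→ {C,T}; cost 1
[col 5] BNTW: children BW:{C,T}, NT:{C,T} ∩→ {C,T}; cost 0
[col 5] BNRTW: children BNTW:{C,T}, R:{T} ∩→ {T}; cost 0
[col 6] BW: children B:{T}, W:{T} ∩→ {T}; cost 0
[col 6] NT: children N:{T}, T:{G} ∪→ {G,T}; cost 1
[col 6] BNTW: children BW:{T}, NT:{G,T} ∩→ {T}; cost 0
[col 6] BNRTW: children BNTW:{T}, R:{C} ∪→ {C,T}; cost 1
per-site changes: [2, 3, 2, 1, 1, 2, 2]; total = 13

T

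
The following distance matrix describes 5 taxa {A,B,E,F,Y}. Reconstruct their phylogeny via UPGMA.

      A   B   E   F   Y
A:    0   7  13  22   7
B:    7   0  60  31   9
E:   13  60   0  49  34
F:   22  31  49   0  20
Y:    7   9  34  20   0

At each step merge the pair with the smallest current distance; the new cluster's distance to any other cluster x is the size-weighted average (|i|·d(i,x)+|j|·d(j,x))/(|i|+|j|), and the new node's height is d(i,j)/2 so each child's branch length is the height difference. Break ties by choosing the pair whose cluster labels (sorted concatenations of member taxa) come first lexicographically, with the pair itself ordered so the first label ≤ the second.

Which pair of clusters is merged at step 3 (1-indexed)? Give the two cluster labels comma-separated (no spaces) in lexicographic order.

step 1: merge (A,B) at d=7; branch lengths A→7/2, B→7/2; new cluster AB
  updated: d(AB,E)=73/2, d(AB,F)=53/2, d(AB,Y)=8
step 2: merge (AB,Y) at d=8; branch lengths AB→1/2, Y→4; new cluster ABY
  updated: d(ABY,E)=107/3, d(ABY,F)=73/3
step 3: merge (ABY,F) at d=73/3; branch lengths ABY→49/6, F→73/6; new cluster ABFY
  updated: d(ABFY,E)=39
step 4: merge (ABFY,E) at d=39; branch lengths ABFY→22/3, E→39/2; new cluster ABEFY
final tree: ((((A:7/2,B:7/2):1/2,Y:4):49/6,F:73/6):22/3,E:39/2)
total length: 176/3

ABY,F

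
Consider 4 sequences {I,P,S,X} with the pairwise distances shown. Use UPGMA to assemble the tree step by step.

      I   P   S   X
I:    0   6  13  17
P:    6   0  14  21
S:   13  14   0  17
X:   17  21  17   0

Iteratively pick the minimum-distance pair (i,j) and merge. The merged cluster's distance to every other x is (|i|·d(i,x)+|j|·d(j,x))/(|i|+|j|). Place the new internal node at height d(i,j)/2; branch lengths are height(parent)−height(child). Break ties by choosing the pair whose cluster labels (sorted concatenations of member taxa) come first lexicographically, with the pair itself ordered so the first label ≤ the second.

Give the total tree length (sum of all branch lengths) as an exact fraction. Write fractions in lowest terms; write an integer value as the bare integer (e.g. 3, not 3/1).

1. join I+P (d=6) ⇒ IP; edges |I|=3, |P|=3
  updated: d(IP,S)=27/2, d(IP,X)=19
2. join IP+S (d=27/2) ⇒ IPS; edges |IP|=15/4, |S|=27/4
  updated: d(IPS,X)=55/3
3. join IPS+X (d=55/3) ⇒ IPSX; edges |IPS|=29/12, |X|=55/6
final tree: (((I:3,P:3):15/4,S:27/4):29/12,X:55/6)
total length: 337/12

337/12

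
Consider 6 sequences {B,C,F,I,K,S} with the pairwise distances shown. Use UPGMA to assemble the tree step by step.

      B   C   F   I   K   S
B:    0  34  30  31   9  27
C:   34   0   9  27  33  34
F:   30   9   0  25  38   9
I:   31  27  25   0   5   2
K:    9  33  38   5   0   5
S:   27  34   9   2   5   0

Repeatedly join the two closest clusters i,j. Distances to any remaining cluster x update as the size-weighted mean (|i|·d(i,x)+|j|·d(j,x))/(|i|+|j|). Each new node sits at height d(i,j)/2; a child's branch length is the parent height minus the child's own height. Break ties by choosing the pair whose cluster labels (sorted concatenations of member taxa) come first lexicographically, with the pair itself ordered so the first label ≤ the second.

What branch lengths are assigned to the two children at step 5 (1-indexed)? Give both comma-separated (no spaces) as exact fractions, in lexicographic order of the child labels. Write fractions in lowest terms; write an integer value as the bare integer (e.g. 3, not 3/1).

iteration 1: select I,S (d=2); attach at lengths (1, 1); label the merged cluster IS
  updated: d(B,IS)=29, d(C,IS)=61/2, d(F,IS)=17, d(IS,K)=5
iteration 2: select IS,K (d=5); attach at lengths (3/2, 5/2); label the merged cluster IKS
  updated: d(B,IKS)=67/3, d(C,IKS)=94/3, d(F,IKS)=24
iteration 3: select C,F (d=9); attach at lengths (9/2, 9/2); label the merged cluster CF
  updated: d(B,CF)=32, d(CF,IKS)=83/3
iteration 4: select B,IKS (d=67/3); attach at lengths (67/6, 26/3); label the merged cluster BIKS
  updated: d(BIKS,CF)=115/4
iteration 5: select BIKS,CF (d=115/4); attach at lengths (77/24, 79/8); label the merged cluster BCFIKS
final tree: ((B:67/6,((I:1,S:1):3/2,K:5/2):26/3):77/24,(C:9/2,F:9/2):79/8)
total length: 575/12

77/24,79/8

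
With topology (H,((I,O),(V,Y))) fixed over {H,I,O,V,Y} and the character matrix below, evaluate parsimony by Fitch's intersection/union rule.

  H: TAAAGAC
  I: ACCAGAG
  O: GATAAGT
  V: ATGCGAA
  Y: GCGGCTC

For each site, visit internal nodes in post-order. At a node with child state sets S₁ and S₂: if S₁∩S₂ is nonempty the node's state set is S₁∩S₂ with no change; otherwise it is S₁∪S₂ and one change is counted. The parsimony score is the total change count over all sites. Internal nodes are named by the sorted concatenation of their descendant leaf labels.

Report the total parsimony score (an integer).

18

[col 0] IO: children I:{A}, O:{G} ∪→ {A,G}; cost 1
[col 0] VY: children V:{A}, Y:{G} ∪→ {A,G}; cost 1
[col 0] IOVY: children IO:{A,G}, VY:{A,G} ∩→ {A,G}; cost 0
[col 0] HIOVY: children H:{T}, IOVY:{A,G} ∪→ {A,G,T}; cost 1
[col 1] IO: children I:{C}, O:{A} ∪→ {A,C}; cost 1
[col 1] VY: children V:{T}, Y:{C} ∪→ {C,T}; cost 1
[col 1] IOVY: children IO:{A,C}, VY:{C,T} ∩→ {C}; cost 0
[col 1] HIOVY: children H:{A}, IOVY:{C} ∪→ {A,C}; cost 1
[col 2] IO: children I:{C}, O:{T} ∪→ {C,T}; cost 1
[col 2] VY: children V:{G}, Y:{G} ∩→ {G}; cost 0
[col 2] IOVY: children IO:{C,T}, VY:{G} ∪→ {C,G,T}; cost 1
[col 2] HIOVY: children H:{A}, IOVY:{C,G,T} ∪→ {A,C,G,T}; cost 1
[col 3] IO: children I:{A}, O:{A} ∩→ {A}; cost 0
[col 3] VY: children V:{C}, Y:{G} ∪→ {C,G}; cost 1
[col 3] IOVY: children IO:{A}, VY:{C,G} ∪→ {A,C,G}; cost 1
[col 3] HIOVY: children H:{A}, IOVY:{A,C,G} ∩→ {A}; cost 0
[col 4] IO: children I:{G}, O:{A} ∪→ {A,G}; cost 1
[col 4] VY: children V:{G}, Y:{C} ∪→ {C,G}; cost 1
[col 4] IOVY: children IO:{A,G}, VY:{C,G} ∩→ {G}; cost 0
[col 4] HIOVY: children H:{G}, IOVY:{G} ∩→ {G}; cost 0
[col 5] IO: children I:{A}, O:{G} ∪→ {A,G}; cost 1
[col 5] VY: children V:{A}, Y:{T} ∪→ {A,T}; cost 1
[col 5] IOVY: children IO:{A,G}, VY:{A,T} ∩→ {A}; cost 0
[col 5] HIOVY: children H:{A}, IOVY:{A} ∩→ {A}; cost 0
[col 6] IO: children I:{G}, O:{T} ∪→ {G,T}; cost 1
[col 6] VY: children V:{A}, Y:{C} ∪→ {A,C}; cost 1
[col 6] IOVY: children IO:{G,T}, VY:{A,C} ∪→ {A,C,G,T}; cost 1
[col 6] HIOVY: children H:{C}, IOVY:{A,C,G,T} ∩→ {C}; cost 0
per-site changes: [3, 3, 3, 2, 2, 2, 3]; total = 18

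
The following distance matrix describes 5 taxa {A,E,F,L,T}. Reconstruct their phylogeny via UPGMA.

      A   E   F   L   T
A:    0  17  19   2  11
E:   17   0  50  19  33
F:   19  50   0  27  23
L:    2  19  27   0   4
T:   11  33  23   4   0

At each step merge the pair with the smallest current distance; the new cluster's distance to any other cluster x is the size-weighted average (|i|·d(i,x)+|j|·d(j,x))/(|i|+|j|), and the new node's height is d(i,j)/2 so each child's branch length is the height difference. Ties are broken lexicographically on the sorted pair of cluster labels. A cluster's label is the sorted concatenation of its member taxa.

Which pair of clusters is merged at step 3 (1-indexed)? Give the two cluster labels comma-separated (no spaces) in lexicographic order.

step 1: merge (A,L) at d=2; branch lengths A→1, L→1; new cluster AL
  updated: d(AL,E)=18, d(AL,F)=23, d(AL,T)=15/2
step 2: merge (AL,T) at d=15/2; branch lengths AL→11/4, T→15/4; new cluster ALT
  updated: d(ALT,E)=23, d(ALT,F)=23
step 3: merge (ALT,E) at d=23; branch lengths ALT→31/4, E→23/2; new cluster AELT
  updated: d(AELT,F)=119/4
step 4: merge (AELT,F) at d=119/4; branch lengths AELT→27/8, F→119/8; new cluster AEFLT
final tree: ((((A:1,L:1):11/4,T:15/4):31/4,E:23/2):27/8,F:119/8)
total length: 46

ALT,E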